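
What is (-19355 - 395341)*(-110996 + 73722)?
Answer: 15457378704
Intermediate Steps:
(-19355 - 395341)*(-110996 + 73722) = -414696*(-37274) = 15457378704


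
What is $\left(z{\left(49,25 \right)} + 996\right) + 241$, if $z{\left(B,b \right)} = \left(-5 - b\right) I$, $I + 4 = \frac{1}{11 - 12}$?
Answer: $1387$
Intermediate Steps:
$I = -5$ ($I = -4 + \frac{1}{11 - 12} = -4 + \frac{1}{-1} = -4 - 1 = -5$)
$z{\left(B,b \right)} = 25 + 5 b$ ($z{\left(B,b \right)} = \left(-5 - b\right) \left(-5\right) = 25 + 5 b$)
$\left(z{\left(49,25 \right)} + 996\right) + 241 = \left(\left(25 + 5 \cdot 25\right) + 996\right) + 241 = \left(\left(25 + 125\right) + 996\right) + 241 = \left(150 + 996\right) + 241 = 1146 + 241 = 1387$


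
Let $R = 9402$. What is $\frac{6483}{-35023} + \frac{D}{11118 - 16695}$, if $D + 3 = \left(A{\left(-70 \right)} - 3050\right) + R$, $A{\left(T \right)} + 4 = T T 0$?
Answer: $- \frac{86125542}{65107757} \approx -1.3228$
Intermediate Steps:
$A{\left(T \right)} = -4$ ($A{\left(T \right)} = -4 + T T 0 = -4 + T^{2} \cdot 0 = -4 + 0 = -4$)
$D = 6345$ ($D = -3 + \left(\left(-4 - 3050\right) + 9402\right) = -3 + \left(-3054 + 9402\right) = -3 + 6348 = 6345$)
$\frac{6483}{-35023} + \frac{D}{11118 - 16695} = \frac{6483}{-35023} + \frac{6345}{11118 - 16695} = 6483 \left(- \frac{1}{35023}\right) + \frac{6345}{11118 - 16695} = - \frac{6483}{35023} + \frac{6345}{-5577} = - \frac{6483}{35023} + 6345 \left(- \frac{1}{5577}\right) = - \frac{6483}{35023} - \frac{2115}{1859} = - \frac{86125542}{65107757}$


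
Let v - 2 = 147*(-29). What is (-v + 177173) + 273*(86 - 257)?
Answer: 134751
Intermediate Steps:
v = -4261 (v = 2 + 147*(-29) = 2 - 4263 = -4261)
(-v + 177173) + 273*(86 - 257) = (-1*(-4261) + 177173) + 273*(86 - 257) = (4261 + 177173) + 273*(-171) = 181434 - 46683 = 134751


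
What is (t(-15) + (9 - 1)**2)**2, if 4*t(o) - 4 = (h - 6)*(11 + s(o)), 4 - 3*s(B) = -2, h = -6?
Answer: 676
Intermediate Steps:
s(B) = 2 (s(B) = 4/3 - 1/3*(-2) = 4/3 + 2/3 = 2)
t(o) = -38 (t(o) = 1 + ((-6 - 6)*(11 + 2))/4 = 1 + (-12*13)/4 = 1 + (1/4)*(-156) = 1 - 39 = -38)
(t(-15) + (9 - 1)**2)**2 = (-38 + (9 - 1)**2)**2 = (-38 + 8**2)**2 = (-38 + 64)**2 = 26**2 = 676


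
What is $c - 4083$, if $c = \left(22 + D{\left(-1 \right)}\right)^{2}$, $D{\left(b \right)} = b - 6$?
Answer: $-3858$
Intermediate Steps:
$D{\left(b \right)} = -6 + b$ ($D{\left(b \right)} = b - 6 = -6 + b$)
$c = 225$ ($c = \left(22 - 7\right)^{2} = 15^{2} = 225$)
$c - 4083 = 225 - 4083 = -3858$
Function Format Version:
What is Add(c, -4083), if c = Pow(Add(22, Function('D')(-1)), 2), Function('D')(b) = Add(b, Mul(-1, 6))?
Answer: -3858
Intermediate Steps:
Function('D')(b) = Add(-6, b) (Function('D')(b) = Add(b, -6) = Add(-6, b))
c = 225 (c = Pow(Add(22, Add(-6, -1)), 2) = Pow(Add(22, -7), 2) = Pow(15, 2) = 225)
Add(c, -4083) = Add(225, -4083) = -3858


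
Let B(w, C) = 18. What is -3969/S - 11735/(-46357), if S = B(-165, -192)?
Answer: -20419967/92714 ≈ -220.25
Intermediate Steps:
S = 18
-3969/S - 11735/(-46357) = -3969/18 - 11735/(-46357) = -3969*1/18 - 11735*(-1/46357) = -441/2 + 11735/46357 = -20419967/92714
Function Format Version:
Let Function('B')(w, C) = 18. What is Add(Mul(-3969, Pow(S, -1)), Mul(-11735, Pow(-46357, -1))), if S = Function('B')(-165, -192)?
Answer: Rational(-20419967, 92714) ≈ -220.25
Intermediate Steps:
S = 18
Add(Mul(-3969, Pow(S, -1)), Mul(-11735, Pow(-46357, -1))) = Add(Mul(-3969, Pow(18, -1)), Mul(-11735, Pow(-46357, -1))) = Add(Mul(-3969, Rational(1, 18)), Mul(-11735, Rational(-1, 46357))) = Add(Rational(-441, 2), Rational(11735, 46357)) = Rational(-20419967, 92714)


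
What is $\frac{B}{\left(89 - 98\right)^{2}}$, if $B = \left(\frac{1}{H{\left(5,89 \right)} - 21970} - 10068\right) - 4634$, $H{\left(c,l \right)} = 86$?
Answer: $- \frac{321738569}{1772604} \approx -181.51$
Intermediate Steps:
$B = - \frac{321738569}{21884}$ ($B = \left(\frac{1}{86 - 21970} - 10068\right) - 4634 = \left(\frac{1}{-21884} - 10068\right) - 4634 = \left(- \frac{1}{21884} - 10068\right) - 4634 = - \frac{220328113}{21884} - 4634 = - \frac{321738569}{21884} \approx -14702.0$)
$\frac{B}{\left(89 - 98\right)^{2}} = - \frac{321738569}{21884 \left(89 - 98\right)^{2}} = - \frac{321738569}{21884 \left(-9\right)^{2}} = - \frac{321738569}{21884 \cdot 81} = \left(- \frac{321738569}{21884}\right) \frac{1}{81} = - \frac{321738569}{1772604}$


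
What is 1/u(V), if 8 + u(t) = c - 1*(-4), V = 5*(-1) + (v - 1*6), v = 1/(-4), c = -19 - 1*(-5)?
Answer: -1/18 ≈ -0.055556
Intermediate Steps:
c = -14 (c = -19 + 5 = -14)
v = -¼ ≈ -0.25000
V = -45/4 (V = 5*(-1) + (-¼ - 1*6) = -5 + (-¼ - 6) = -5 - 25/4 = -45/4 ≈ -11.250)
u(t) = -18 (u(t) = -8 + (-14 - 1*(-4)) = -8 + (-14 + 4) = -8 - 10 = -18)
1/u(V) = 1/(-18) = -1/18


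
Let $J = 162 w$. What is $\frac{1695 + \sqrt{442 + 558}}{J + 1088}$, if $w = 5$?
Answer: $\frac{1695}{1898} + \frac{5 \sqrt{10}}{949} \approx 0.90971$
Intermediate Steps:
$J = 810$ ($J = 162 \cdot 5 = 810$)
$\frac{1695 + \sqrt{442 + 558}}{J + 1088} = \frac{1695 + \sqrt{442 + 558}}{810 + 1088} = \frac{1695 + \sqrt{1000}}{1898} = \left(1695 + 10 \sqrt{10}\right) \frac{1}{1898} = \frac{1695}{1898} + \frac{5 \sqrt{10}}{949}$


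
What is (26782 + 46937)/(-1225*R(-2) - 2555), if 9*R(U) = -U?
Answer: -663471/25445 ≈ -26.075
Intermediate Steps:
R(U) = -U/9 (R(U) = (-U)/9 = -U/9)
(26782 + 46937)/(-1225*R(-2) - 2555) = (26782 + 46937)/(-(-1225)*(-2)/9 - 2555) = 73719/(-1225*2/9 - 2555) = 73719/(-2450/9 - 2555) = 73719/(-25445/9) = 73719*(-9/25445) = -663471/25445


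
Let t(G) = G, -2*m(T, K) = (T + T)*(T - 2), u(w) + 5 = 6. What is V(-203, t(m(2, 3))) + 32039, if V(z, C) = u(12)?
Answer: 32040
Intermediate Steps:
u(w) = 1 (u(w) = -5 + 6 = 1)
m(T, K) = -T*(-2 + T) (m(T, K) = -(T + T)*(T - 2)/2 = -2*T*(-2 + T)/2 = -T*(-2 + T))
V(z, C) = 1
V(-203, t(m(2, 3))) + 32039 = 1 + 32039 = 32040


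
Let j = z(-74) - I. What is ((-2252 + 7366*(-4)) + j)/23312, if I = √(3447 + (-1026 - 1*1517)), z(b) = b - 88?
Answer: -15939/11656 - √226/11656 ≈ -1.3687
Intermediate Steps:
z(b) = -88 + b
I = 2*√226 (I = √(3447 + (-1026 - 1517)) = √(3447 - 2543) = √904 = 2*√226 ≈ 30.067)
j = -162 - 2*√226 (j = (-88 - 74) - 2*√226 = -162 - 2*√226 ≈ -192.07)
((-2252 + 7366*(-4)) + j)/23312 = ((-2252 + 7366*(-4)) + (-162 - 2*√226))/23312 = ((-2252 - 29464) + (-162 - 2*√226))*(1/23312) = (-31716 + (-162 - 2*√226))*(1/23312) = (-31878 - 2*√226)*(1/23312) = -15939/11656 - √226/11656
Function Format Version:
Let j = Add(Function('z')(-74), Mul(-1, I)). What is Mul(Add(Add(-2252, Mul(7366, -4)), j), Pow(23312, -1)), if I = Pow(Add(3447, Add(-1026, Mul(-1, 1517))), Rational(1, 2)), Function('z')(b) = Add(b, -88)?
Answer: Add(Rational(-15939, 11656), Mul(Rational(-1, 11656), Pow(226, Rational(1, 2)))) ≈ -1.3687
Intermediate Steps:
Function('z')(b) = Add(-88, b)
I = Mul(2, Pow(226, Rational(1, 2))) (I = Pow(Add(3447, Add(-1026, -1517)), Rational(1, 2)) = Pow(Add(3447, -2543), Rational(1, 2)) = Pow(904, Rational(1, 2)) = Mul(2, Pow(226, Rational(1, 2))) ≈ 30.067)
j = Add(-162, Mul(-2, Pow(226, Rational(1, 2)))) (j = Add(Add(-88, -74), Mul(-1, Mul(2, Pow(226, Rational(1, 2))))) = Add(-162, Mul(-2, Pow(226, Rational(1, 2)))) ≈ -192.07)
Mul(Add(Add(-2252, Mul(7366, -4)), j), Pow(23312, -1)) = Mul(Add(Add(-2252, Mul(7366, -4)), Add(-162, Mul(-2, Pow(226, Rational(1, 2))))), Pow(23312, -1)) = Mul(Add(Add(-2252, -29464), Add(-162, Mul(-2, Pow(226, Rational(1, 2))))), Rational(1, 23312)) = Mul(Add(-31716, Add(-162, Mul(-2, Pow(226, Rational(1, 2))))), Rational(1, 23312)) = Mul(Add(-31878, Mul(-2, Pow(226, Rational(1, 2)))), Rational(1, 23312)) = Add(Rational(-15939, 11656), Mul(Rational(-1, 11656), Pow(226, Rational(1, 2))))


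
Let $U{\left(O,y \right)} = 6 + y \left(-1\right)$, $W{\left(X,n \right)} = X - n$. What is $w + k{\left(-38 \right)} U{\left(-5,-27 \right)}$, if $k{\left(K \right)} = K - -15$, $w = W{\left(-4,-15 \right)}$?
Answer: $-748$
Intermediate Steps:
$w = 11$ ($w = -4 - -15 = -4 + 15 = 11$)
$U{\left(O,y \right)} = 6 - y$
$k{\left(K \right)} = 15 + K$ ($k{\left(K \right)} = K + 15 = 15 + K$)
$w + k{\left(-38 \right)} U{\left(-5,-27 \right)} = 11 + \left(15 - 38\right) \left(6 - -27\right) = 11 - 23 \left(6 + 27\right) = 11 - 759 = -748$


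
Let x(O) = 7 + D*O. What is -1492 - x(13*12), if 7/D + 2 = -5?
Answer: -1343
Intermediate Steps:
D = -1 (D = 7/(-2 - 5) = 7/(-7) = 7*(-⅐) = -1)
x(O) = 7 - O
-1492 - x(13*12) = -1492 - (7 - 13*12) = -1492 - (7 - 1*156) = -1492 - (7 - 156) = -1492 - 1*(-149) = -1492 + 149 = -1343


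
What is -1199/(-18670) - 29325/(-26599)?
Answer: 579389951/496603330 ≈ 1.1667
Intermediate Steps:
-1199/(-18670) - 29325/(-26599) = -1199*(-1/18670) - 29325*(-1/26599) = 1199/18670 + 29325/26599 = 579389951/496603330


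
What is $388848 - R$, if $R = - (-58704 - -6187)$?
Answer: $336331$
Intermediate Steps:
$R = 52517$ ($R = - (-58704 + 6187) = \left(-1\right) \left(-52517\right) = 52517$)
$388848 - R = 388848 - 52517 = 336331$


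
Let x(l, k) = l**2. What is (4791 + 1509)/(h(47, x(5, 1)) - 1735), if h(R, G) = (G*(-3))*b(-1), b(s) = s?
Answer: -315/83 ≈ -3.7952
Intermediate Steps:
h(R, G) = 3*G (h(R, G) = (G*(-3))*(-1) = -3*G*(-1) = 3*G)
(4791 + 1509)/(h(47, x(5, 1)) - 1735) = (4791 + 1509)/(3*5**2 - 1735) = 6300/(3*25 - 1735) = 6300/(75 - 1735) = 6300/(-1660) = 6300*(-1/1660) = -315/83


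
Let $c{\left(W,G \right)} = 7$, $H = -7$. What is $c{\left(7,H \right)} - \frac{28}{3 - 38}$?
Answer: $\frac{39}{5} \approx 7.8$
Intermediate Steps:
$c{\left(7,H \right)} - \frac{28}{3 - 38} = 7 - \frac{28}{3 - 38} = 7 - \frac{28}{-35} = 7 - - \frac{4}{5} = 7 + \frac{4}{5} = \frac{39}{5}$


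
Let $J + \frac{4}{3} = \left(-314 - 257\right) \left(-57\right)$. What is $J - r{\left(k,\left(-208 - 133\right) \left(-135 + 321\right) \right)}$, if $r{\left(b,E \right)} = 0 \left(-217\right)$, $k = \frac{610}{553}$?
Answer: $\frac{97637}{3} \approx 32546.0$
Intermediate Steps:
$k = \frac{610}{553}$ ($k = 610 \cdot \frac{1}{553} = \frac{610}{553} \approx 1.1031$)
$r{\left(b,E \right)} = 0$
$J = \frac{97637}{3}$ ($J = - \frac{4}{3} + \left(-314 - 257\right) \left(-57\right) = - \frac{4}{3} - -32547 = - \frac{4}{3} + 32547 = \frac{97637}{3} \approx 32546.0$)
$J - r{\left(k,\left(-208 - 133\right) \left(-135 + 321\right) \right)} = \frac{97637}{3} - 0 = \frac{97637}{3} + 0 = \frac{97637}{3}$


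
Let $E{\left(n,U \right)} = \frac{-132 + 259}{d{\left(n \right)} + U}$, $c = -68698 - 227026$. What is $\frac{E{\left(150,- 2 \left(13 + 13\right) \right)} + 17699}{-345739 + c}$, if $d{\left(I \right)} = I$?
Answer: $- \frac{1734629}{62863374} \approx -0.027594$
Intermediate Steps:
$c = -295724$
$E{\left(n,U \right)} = \frac{127}{U + n}$ ($E{\left(n,U \right)} = \frac{-132 + 259}{n + U} = \frac{127}{U + n}$)
$\frac{E{\left(150,- 2 \left(13 + 13\right) \right)} + 17699}{-345739 + c} = \frac{\frac{127}{- 2 \left(13 + 13\right) + 150} + 17699}{-345739 - 295724} = \frac{\frac{127}{\left(-2\right) 26 + 150} + 17699}{-641463} = \left(\frac{127}{-52 + 150} + 17699\right) \left(- \frac{1}{641463}\right) = \left(\frac{127}{98} + 17699\right) \left(- \frac{1}{641463}\right) = \frac{1734629}{98} \left(- \frac{1}{641463}\right) = - \frac{1734629}{62863374}$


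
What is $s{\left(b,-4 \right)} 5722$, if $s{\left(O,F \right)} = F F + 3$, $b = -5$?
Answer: $108718$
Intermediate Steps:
$s{\left(O,F \right)} = 3 + F^{2}$ ($s{\left(O,F \right)} = F^{2} + 3 = 3 + F^{2}$)
$s{\left(b,-4 \right)} 5722 = \left(3 + \left(-4\right)^{2}\right) 5722 = \left(3 + 16\right) 5722 = 19 \cdot 5722 = 108718$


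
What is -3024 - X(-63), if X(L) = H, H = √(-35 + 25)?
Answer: -3024 - I*√10 ≈ -3024.0 - 3.1623*I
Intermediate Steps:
H = I*√10 (H = √(-10) = I*√10 ≈ 3.1623*I)
X(L) = I*√10
-3024 - X(-63) = -3024 - I*√10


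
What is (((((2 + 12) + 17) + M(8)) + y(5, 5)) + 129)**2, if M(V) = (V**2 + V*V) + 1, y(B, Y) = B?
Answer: 86436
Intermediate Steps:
M(V) = 1 + 2*V**2 (M(V) = (V**2 + V**2) + 1 = 2*V**2 + 1 = 1 + 2*V**2)
(((((2 + 12) + 17) + M(8)) + y(5, 5)) + 129)**2 = (((((2 + 12) + 17) + (1 + 2*8**2)) + 5) + 129)**2 = ((((14 + 17) + (1 + 2*64)) + 5) + 129)**2 = (((31 + (1 + 128)) + 5) + 129)**2 = (((31 + 129) + 5) + 129)**2 = ((160 + 5) + 129)**2 = (165 + 129)**2 = 294**2 = 86436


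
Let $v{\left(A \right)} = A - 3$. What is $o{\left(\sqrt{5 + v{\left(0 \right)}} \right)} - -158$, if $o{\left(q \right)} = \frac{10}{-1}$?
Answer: $148$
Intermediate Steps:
$v{\left(A \right)} = -3 + A$ ($v{\left(A \right)} = A - 3 = -3 + A$)
$o{\left(q \right)} = -10$ ($o{\left(q \right)} = 10 \left(-1\right) = -10$)
$o{\left(\sqrt{5 + v{\left(0 \right)}} \right)} - -158 = -10 - -158 = -10 + 158 = 148$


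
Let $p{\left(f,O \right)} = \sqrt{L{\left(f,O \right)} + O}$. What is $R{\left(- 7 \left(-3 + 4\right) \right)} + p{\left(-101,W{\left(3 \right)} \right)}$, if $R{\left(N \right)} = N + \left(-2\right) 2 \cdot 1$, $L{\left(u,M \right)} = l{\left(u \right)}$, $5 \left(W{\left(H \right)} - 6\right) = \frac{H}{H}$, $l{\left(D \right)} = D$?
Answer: $-11 + \frac{i \sqrt{2370}}{5} \approx -11.0 + 9.7365 i$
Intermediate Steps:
$W{\left(H \right)} = \frac{31}{5}$ ($W{\left(H \right)} = 6 + \frac{H \frac{1}{H}}{5} = 6 + \frac{1}{5} \cdot 1 = 6 + \frac{1}{5} = \frac{31}{5}$)
$L{\left(u,M \right)} = u$
$p{\left(f,O \right)} = \sqrt{O + f}$ ($p{\left(f,O \right)} = \sqrt{f + O} = \sqrt{O + f}$)
$R{\left(N \right)} = -4 + N$ ($R{\left(N \right)} = N - 4 = -4 + N$)
$R{\left(- 7 \left(-3 + 4\right) \right)} + p{\left(-101,W{\left(3 \right)} \right)} = \left(-4 - 7 \left(-3 + 4\right)\right) + \sqrt{\frac{31}{5} - 101} = \left(-4 - 7\right) + \sqrt{- \frac{474}{5}} = \left(-4 - 7\right) + \frac{i \sqrt{2370}}{5} = -11 + \frac{i \sqrt{2370}}{5}$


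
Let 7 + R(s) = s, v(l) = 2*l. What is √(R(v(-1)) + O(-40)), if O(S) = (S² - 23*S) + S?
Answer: √2471 ≈ 49.709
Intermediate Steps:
R(s) = -7 + s
O(S) = S² - 22*S
√(R(v(-1)) + O(-40)) = √((-7 + 2*(-1)) - 40*(-22 - 40)) = √((-7 - 2) - 40*(-62)) = √(-9 + 2480) = √2471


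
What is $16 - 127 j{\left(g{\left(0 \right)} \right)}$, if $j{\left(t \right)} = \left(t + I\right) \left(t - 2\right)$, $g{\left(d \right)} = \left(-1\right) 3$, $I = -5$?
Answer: $-5064$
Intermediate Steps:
$g{\left(d \right)} = -3$
$j{\left(t \right)} = \left(-5 + t\right) \left(-2 + t\right)$ ($j{\left(t \right)} = \left(t - 5\right) \left(t - 2\right) = \left(-5 + t\right) \left(-2 + t\right)$)
$16 - 127 j{\left(g{\left(0 \right)} \right)} = 16 - 127 \left(10 + \left(-3\right)^{2} - -21\right) = 16 - 127 \left(10 + 9 + 21\right) = 16 - 5080 = -5064$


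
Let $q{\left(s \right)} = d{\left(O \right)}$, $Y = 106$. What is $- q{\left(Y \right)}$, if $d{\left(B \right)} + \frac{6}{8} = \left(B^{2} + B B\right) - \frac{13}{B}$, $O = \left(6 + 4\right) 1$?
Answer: $- \frac{3959}{20} \approx -197.95$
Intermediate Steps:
$O = 10$ ($O = 10 \cdot 1 = 10$)
$d{\left(B \right)} = - \frac{3}{4} - \frac{13}{B} + 2 B^{2}$ ($d{\left(B \right)} = - \frac{3}{4} - \left(- B^{2} + \frac{13}{B} - B B\right) = - \frac{3}{4} + \left(\left(B^{2} + B^{2}\right) - \frac{13}{B}\right) = - \frac{3}{4} + \left(2 B^{2} - \frac{13}{B}\right) = - \frac{3}{4} + \left(- \frac{13}{B} + 2 B^{2}\right) = - \frac{3}{4} - \frac{13}{B} + 2 B^{2}$)
$q{\left(s \right)} = \frac{3959}{20}$ ($q{\left(s \right)} = - \frac{3}{4} - \frac{13}{10} + 2 \cdot 10^{2} = - \frac{3}{4} - \frac{13}{10} + 2 \cdot 100 = - \frac{3}{4} - \frac{13}{10} + 200 = \frac{3959}{20}$)
$- q{\left(Y \right)} = \left(-1\right) \frac{3959}{20} = - \frac{3959}{20}$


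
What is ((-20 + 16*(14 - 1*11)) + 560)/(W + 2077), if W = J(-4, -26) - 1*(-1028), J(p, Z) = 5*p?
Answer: 588/3085 ≈ 0.19060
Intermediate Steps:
W = 1008 (W = 5*(-4) - 1*(-1028) = -20 + 1028 = 1008)
((-20 + 16*(14 - 1*11)) + 560)/(W + 2077) = ((-20 + 16*(14 - 1*11)) + 560)/(1008 + 2077) = ((-20 + 16*(14 - 11)) + 560)/3085 = ((-20 + 16*3) + 560)*(1/3085) = ((-20 + 48) + 560)*(1/3085) = (28 + 560)*(1/3085) = 588*(1/3085) = 588/3085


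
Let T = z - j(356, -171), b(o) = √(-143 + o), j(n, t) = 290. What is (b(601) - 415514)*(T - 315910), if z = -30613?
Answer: 144105656882 - 346813*√458 ≈ 1.4410e+11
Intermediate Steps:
T = -30903 (T = -30613 - 1*290 = -30613 - 290 = -30903)
(b(601) - 415514)*(T - 315910) = (√(-143 + 601) - 415514)*(-30903 - 315910) = (√458 - 415514)*(-346813) = (-415514 + √458)*(-346813) = 144105656882 - 346813*√458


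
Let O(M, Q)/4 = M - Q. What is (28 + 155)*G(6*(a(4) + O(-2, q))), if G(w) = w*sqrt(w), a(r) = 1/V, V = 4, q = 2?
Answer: -103761*I*sqrt(42)/4 ≈ -1.6811e+5*I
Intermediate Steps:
a(r) = 1/4
O(M, Q) = -4*Q + 4*M (O(M, Q) = 4*(M - Q) = -4*Q + 4*M)
G(w) = w**(3/2)
(28 + 155)*G(6*(a(4) + O(-2, q))) = (28 + 155)*(6*(1/4 + (-4*2 + 4*(-2))))**(3/2) = 183*(6*(1/4 + (-8 - 8)))**(3/2) = 183*(6*(1/4 - 16))**(3/2) = 183*(6*(-63/4))**(3/2) = 183*(-189/2)**(3/2) = 183*(-567*I*sqrt(42)/4) = -103761*I*sqrt(42)/4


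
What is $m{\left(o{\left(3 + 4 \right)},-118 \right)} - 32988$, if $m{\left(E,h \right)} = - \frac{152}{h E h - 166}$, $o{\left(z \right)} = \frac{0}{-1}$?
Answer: $- \frac{2737928}{83} \approx -32987.0$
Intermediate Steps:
$o{\left(z \right)} = 0$ ($o{\left(z \right)} = 0 \left(-1\right) = 0$)
$m{\left(E,h \right)} = - \frac{152}{-166 + E h^{2}}$ ($m{\left(E,h \right)} = - \frac{152}{E h h - 166} = - \frac{152}{E h^{2} - 166} = - \frac{152}{-166 + E h^{2}}$)
$m{\left(o{\left(3 + 4 \right)},-118 \right)} - 32988 = - \frac{152}{-166 + 0 \left(-118\right)^{2}} - 32988 = - \frac{152}{-166 + 0 \cdot 13924} - 32988 = - \frac{152}{-166 + 0} - 32988 = - \frac{152}{-166} - 32988 = \left(-152\right) \left(- \frac{1}{166}\right) - 32988 = \frac{76}{83} - 32988 = - \frac{2737928}{83}$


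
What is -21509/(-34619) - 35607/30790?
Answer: -570416623/1065919010 ≈ -0.53514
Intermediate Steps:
-21509/(-34619) - 35607/30790 = -21509*(-1/34619) - 35607*1/30790 = 21509/34619 - 35607/30790 = -570416623/1065919010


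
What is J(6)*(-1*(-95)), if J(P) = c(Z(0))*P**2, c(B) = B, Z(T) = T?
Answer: 0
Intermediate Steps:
J(P) = 0 (J(P) = 0*P**2 = 0)
J(6)*(-1*(-95)) = 0*(-1*(-95)) = 0*95 = 0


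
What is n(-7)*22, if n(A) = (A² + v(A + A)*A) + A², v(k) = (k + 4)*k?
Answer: -19404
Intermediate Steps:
v(k) = k*(4 + k) (v(k) = (4 + k)*k = k*(4 + k))
n(A) = 2*A² + 2*A²*(4 + 2*A) (n(A) = (A² + ((A + A)*(4 + (A + A)))*A) + A² = (A² + ((2*A)*(4 + 2*A))*A) + A² = (A² + (2*A*(4 + 2*A))*A) + A² = (A² + 2*A²*(4 + 2*A)) + A² = 2*A² + 2*A²*(4 + 2*A))
n(-7)*22 = ((-7)²*(10 + 4*(-7)))*22 = (49*(10 - 28))*22 = (49*(-18))*22 = -882*22 = -19404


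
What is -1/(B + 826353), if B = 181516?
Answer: -1/1007869 ≈ -9.9219e-7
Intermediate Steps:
-1/(B + 826353) = -1/(181516 + 826353) = -1/1007869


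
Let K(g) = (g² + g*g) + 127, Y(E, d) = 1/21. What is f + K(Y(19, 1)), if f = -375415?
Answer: -165502006/441 ≈ -3.7529e+5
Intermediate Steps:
Y(E, d) = 1/21
K(g) = 127 + 2*g² (K(g) = (g² + g²) + 127 = 2*g² + 127 = 127 + 2*g²)
f + K(Y(19, 1)) = -375415 + (127 + 2*(1/21)²) = -375415 + (127 + 2*(1/441)) = -375415 + (127 + 2/441) = -375415 + 56009/441 = -165502006/441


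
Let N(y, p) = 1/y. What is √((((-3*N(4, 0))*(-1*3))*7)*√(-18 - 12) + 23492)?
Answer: √(93968 + 63*I*√30)/2 ≈ 153.27 + 0.28142*I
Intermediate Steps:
√((((-3*N(4, 0))*(-1*3))*7)*√(-18 - 12) + 23492) = √((((-3/4)*(-1*3))*7)*√(-18 - 12) + 23492) = √(((-3*¼*(-3))*7)*√(-30) + 23492) = √((-¾*(-3)*7)*(I*√30) + 23492) = √(((9/4)*7)*(I*√30) + 23492) = √(63*(I*√30)/4 + 23492) = √(63*I*√30/4 + 23492) = √(23492 + 63*I*√30/4)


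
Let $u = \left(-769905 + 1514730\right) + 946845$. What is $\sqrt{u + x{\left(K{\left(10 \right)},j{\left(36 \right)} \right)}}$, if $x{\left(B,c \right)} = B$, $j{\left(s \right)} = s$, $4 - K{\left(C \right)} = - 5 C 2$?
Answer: $7 \sqrt{34526} \approx 1300.7$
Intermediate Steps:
$K{\left(C \right)} = 4 + 10 C$ ($K{\left(C \right)} = 4 - - 5 C 2 = 4 - - 10 C = 4 + 10 C$)
$u = 1691670$ ($u = 744825 + 946845 = 1691670$)
$\sqrt{u + x{\left(K{\left(10 \right)},j{\left(36 \right)} \right)}} = \sqrt{1691670 + \left(4 + 10 \cdot 10\right)} = \sqrt{1691670 + \left(4 + 100\right)} = \sqrt{1691670 + 104} = \sqrt{1691774} = 7 \sqrt{34526}$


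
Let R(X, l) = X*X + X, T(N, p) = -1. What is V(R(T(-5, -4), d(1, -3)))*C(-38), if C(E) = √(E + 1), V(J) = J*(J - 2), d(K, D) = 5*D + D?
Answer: 0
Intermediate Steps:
d(K, D) = 6*D
R(X, l) = X + X² (R(X, l) = X² + X = X + X²)
V(J) = J*(-2 + J)
C(E) = √(1 + E)
V(R(T(-5, -4), d(1, -3)))*C(-38) = ((-(1 - 1))*(-2 - (1 - 1)))*√(1 - 38) = ((-1*0)*(-2 - 1*0))*√(-37) = (0*(-2 + 0))*(I*√37) = (0*(-2))*(I*√37) = 0*(I*√37) = 0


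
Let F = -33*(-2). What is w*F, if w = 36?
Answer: 2376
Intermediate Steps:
F = 66
w*F = 36*66 = 2376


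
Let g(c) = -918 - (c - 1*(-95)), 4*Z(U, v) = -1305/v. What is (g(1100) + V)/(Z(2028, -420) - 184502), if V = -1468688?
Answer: 164729712/20664137 ≈ 7.9718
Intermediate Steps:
Z(U, v) = -1305/(4*v) (Z(U, v) = (-1305/v)/4 = -1305/(4*v))
g(c) = -1013 - c (g(c) = -918 - (c + 95) = -918 - (95 + c) = -918 + (-95 - c) = -1013 - c)
(g(1100) + V)/(Z(2028, -420) - 184502) = ((-1013 - 1*1100) - 1468688)/(-1305/4/(-420) - 184502) = ((-1013 - 1100) - 1468688)/(-1305/4*(-1/420) - 184502) = (-2113 - 1468688)/(87/112 - 184502) = -1470801/(-20664137/112) = -1470801*(-112/20664137) = 164729712/20664137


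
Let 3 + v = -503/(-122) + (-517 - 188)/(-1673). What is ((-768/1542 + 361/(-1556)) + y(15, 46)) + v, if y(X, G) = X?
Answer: 645383989661/40810178276 ≈ 15.814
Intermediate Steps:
v = 315211/204106 (v = -3 + (-503/(-122) + (-517 - 188)/(-1673)) = -3 + (-503*(-1/122) - 705*(-1/1673)) = -3 + (503/122 + 705/1673) = -3 + 927529/204106 = 315211/204106 ≈ 1.5443)
((-768/1542 + 361/(-1556)) + y(15, 46)) + v = ((-768/1542 + 361/(-1556)) + 15) + 315211/204106 = ((-768*1/1542 + 361*(-1/1556)) + 15) + 315211/204106 = ((-128/257 - 361/1556) + 15) + 315211/204106 = (-291945/399892 + 15) + 315211/204106 = 5706435/399892 + 315211/204106 = 645383989661/40810178276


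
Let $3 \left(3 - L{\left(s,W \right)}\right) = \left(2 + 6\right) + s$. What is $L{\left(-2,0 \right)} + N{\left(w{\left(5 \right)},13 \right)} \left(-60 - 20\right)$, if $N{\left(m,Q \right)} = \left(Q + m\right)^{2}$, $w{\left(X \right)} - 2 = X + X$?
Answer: $-49999$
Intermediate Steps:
$w{\left(X \right)} = 2 + 2 X$ ($w{\left(X \right)} = 2 + \left(X + X\right) = 2 + 2 X$)
$L{\left(s,W \right)} = \frac{1}{3} - \frac{s}{3}$ ($L{\left(s,W \right)} = 3 - \frac{\left(2 + 6\right) + s}{3} = 3 - \frac{8 + s}{3} = 3 - \left(\frac{8}{3} + \frac{s}{3}\right) = \frac{1}{3} - \frac{s}{3}$)
$L{\left(-2,0 \right)} + N{\left(w{\left(5 \right)},13 \right)} \left(-60 - 20\right) = \left(\frac{1}{3} - - \frac{2}{3}\right) + \left(13 + \left(2 + 2 \cdot 5\right)\right)^{2} \left(-60 - 20\right) = \left(\frac{1}{3} + \frac{2}{3}\right) + \left(13 + \left(2 + 10\right)\right)^{2} \left(-80\right) = 1 + \left(13 + 12\right)^{2} \left(-80\right) = 1 + 25^{2} \left(-80\right) = 1 + 625 \left(-80\right) = 1 - 50000 = -49999$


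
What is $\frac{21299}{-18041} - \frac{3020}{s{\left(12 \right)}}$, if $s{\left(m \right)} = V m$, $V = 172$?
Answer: $- \frac{24611239}{9309156} \approx -2.6438$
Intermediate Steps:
$s{\left(m \right)} = 172 m$
$\frac{21299}{-18041} - \frac{3020}{s{\left(12 \right)}} = \frac{21299}{-18041} - \frac{3020}{172 \cdot 12} = 21299 \left(- \frac{1}{18041}\right) - \frac{3020}{2064} = - \frac{21299}{18041} - \frac{755}{516} = - \frac{24611239}{9309156}$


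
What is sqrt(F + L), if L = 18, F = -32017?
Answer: I*sqrt(31999) ≈ 178.88*I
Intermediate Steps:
sqrt(F + L) = sqrt(-32017 + 18) = sqrt(-31999) = I*sqrt(31999)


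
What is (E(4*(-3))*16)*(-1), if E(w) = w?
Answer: 192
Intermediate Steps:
(E(4*(-3))*16)*(-1) = ((4*(-3))*16)*(-1) = -12*16*(-1) = -192*(-1) = 192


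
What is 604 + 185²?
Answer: 34829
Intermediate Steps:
604 + 185² = 604 + 34225 = 34829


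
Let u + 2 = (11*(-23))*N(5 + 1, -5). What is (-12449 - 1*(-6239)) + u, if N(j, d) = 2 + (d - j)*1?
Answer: -3935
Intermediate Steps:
N(j, d) = 2 + d - j (N(j, d) = 2 + (d - j) = 2 + d - j)
u = 2275 (u = -2 + (11*(-23))*(2 - 5 - (5 + 1)) = -2 - 253*(2 - 5 - 1*6) = -2 - 253*(2 - 5 - 6) = -2 - 253*(-9) = -2 + 2277 = 2275)
(-12449 - 1*(-6239)) + u = (-12449 - 1*(-6239)) + 2275 = (-12449 + 6239) + 2275 = -6210 + 2275 = -3935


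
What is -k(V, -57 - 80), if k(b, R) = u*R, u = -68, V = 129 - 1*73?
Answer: -9316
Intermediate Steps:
V = 56 (V = 129 - 73 = 56)
k(b, R) = -68*R
-k(V, -57 - 80) = -(-68)*(-57 - 80) = -(-68)*(-137) = -1*9316 = -9316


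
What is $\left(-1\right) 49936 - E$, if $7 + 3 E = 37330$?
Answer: $-62377$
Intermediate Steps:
$E = 12441$ ($E = - \frac{7}{3} + \frac{1}{3} \cdot 37330 = - \frac{7}{3} + \frac{37330}{3} = 12441$)
$\left(-1\right) 49936 - E = \left(-1\right) 49936 - 12441 = -49936 - 12441 = -62377$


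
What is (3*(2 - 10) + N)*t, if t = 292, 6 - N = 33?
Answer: -14892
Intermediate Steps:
N = -27 (N = 6 - 1*33 = 6 - 33 = -27)
(3*(2 - 10) + N)*t = (3*(2 - 10) - 27)*292 = (3*(-8) - 27)*292 = (-24 - 27)*292 = -51*292 = -14892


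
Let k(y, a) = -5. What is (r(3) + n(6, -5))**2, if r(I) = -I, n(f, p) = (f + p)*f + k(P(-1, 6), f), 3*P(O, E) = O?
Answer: 4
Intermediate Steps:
P(O, E) = O/3
n(f, p) = -5 + f*(f + p) (n(f, p) = (f + p)*f - 5 = f*(f + p) - 5 = -5 + f*(f + p))
(r(3) + n(6, -5))**2 = (-1*3 + (-5 + 6**2 + 6*(-5)))**2 = (-3 + (-5 + 36 - 30))**2 = (-3 + 1)**2 = (-2)**2 = 4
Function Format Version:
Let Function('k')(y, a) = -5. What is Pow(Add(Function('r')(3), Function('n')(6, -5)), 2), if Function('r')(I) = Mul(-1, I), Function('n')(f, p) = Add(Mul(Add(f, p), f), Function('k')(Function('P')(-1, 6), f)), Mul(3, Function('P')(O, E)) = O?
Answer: 4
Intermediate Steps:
Function('P')(O, E) = Mul(Rational(1, 3), O)
Function('n')(f, p) = Add(-5, Mul(f, Add(f, p))) (Function('n')(f, p) = Add(Mul(Add(f, p), f), -5) = Add(Mul(f, Add(f, p)), -5) = Add(-5, Mul(f, Add(f, p))))
Pow(Add(Function('r')(3), Function('n')(6, -5)), 2) = Pow(Add(Mul(-1, 3), Add(-5, Pow(6, 2), Mul(6, -5))), 2) = Pow(Add(-3, Add(-5, 36, -30)), 2) = Pow(Add(-3, 1), 2) = Pow(-2, 2) = 4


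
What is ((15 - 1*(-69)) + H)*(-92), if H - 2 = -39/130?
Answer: -39422/5 ≈ -7884.4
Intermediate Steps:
H = 17/10 (H = 2 - 39/130 = 2 - 39*1/130 = 2 - 3/10 = 17/10 ≈ 1.7000)
((15 - 1*(-69)) + H)*(-92) = ((15 - 1*(-69)) + 17/10)*(-92) = ((15 + 69) + 17/10)*(-92) = (84 + 17/10)*(-92) = (857/10)*(-92) = -39422/5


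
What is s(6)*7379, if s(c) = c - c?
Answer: 0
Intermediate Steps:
s(c) = 0
s(6)*7379 = 0*7379 = 0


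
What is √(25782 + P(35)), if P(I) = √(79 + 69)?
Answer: √(25782 + 2*√37) ≈ 160.61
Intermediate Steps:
P(I) = 2*√37 (P(I) = √148 = 2*√37)
√(25782 + P(35)) = √(25782 + 2*√37)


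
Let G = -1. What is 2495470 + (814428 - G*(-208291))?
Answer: 3101607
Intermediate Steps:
2495470 + (814428 - G*(-208291)) = 2495470 + (814428 - (-1)*(-208291)) = 2495470 + (814428 - 1*208291) = 2495470 + (814428 - 208291) = 2495470 + 606137 = 3101607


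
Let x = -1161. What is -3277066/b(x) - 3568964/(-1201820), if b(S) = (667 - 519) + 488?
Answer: -492021699877/95544690 ≈ -5149.6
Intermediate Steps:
b(S) = 636 (b(S) = 148 + 488 = 636)
-3277066/b(x) - 3568964/(-1201820) = -3277066/636 - 3568964/(-1201820) = -3277066*1/636 - 3568964*(-1/1201820) = -1638533/318 + 892241/300455 = -492021699877/95544690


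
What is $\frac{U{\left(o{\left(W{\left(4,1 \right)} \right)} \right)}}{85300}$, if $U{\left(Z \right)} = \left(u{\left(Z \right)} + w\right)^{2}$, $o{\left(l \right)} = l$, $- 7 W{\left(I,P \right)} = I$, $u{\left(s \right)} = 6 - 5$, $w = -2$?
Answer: $\frac{1}{85300} \approx 1.1723 \cdot 10^{-5}$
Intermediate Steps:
$u{\left(s \right)} = 1$ ($u{\left(s \right)} = 6 - 5 = 1$)
$W{\left(I,P \right)} = - \frac{I}{7}$
$U{\left(Z \right)} = 1$ ($U{\left(Z \right)} = \left(1 - 2\right)^{2} = \left(-1\right)^{2} = 1$)
$\frac{U{\left(o{\left(W{\left(4,1 \right)} \right)} \right)}}{85300} = 1 \cdot \frac{1}{85300} = \frac{1}{85300}$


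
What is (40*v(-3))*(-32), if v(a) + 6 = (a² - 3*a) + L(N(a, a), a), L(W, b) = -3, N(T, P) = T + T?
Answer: -11520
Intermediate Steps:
N(T, P) = 2*T
v(a) = -9 + a² - 3*a (v(a) = -6 + ((a² - 3*a) - 3) = -6 + (-3 + a² - 3*a) = -9 + a² - 3*a)
(40*v(-3))*(-32) = (40*(-9 + (-3)² - 3*(-3)))*(-32) = (40*(-9 + 9 + 9))*(-32) = (40*9)*(-32) = 360*(-32) = -11520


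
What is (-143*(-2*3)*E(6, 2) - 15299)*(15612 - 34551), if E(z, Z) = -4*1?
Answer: 354746409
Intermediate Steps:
E(z, Z) = -4
(-143*(-2*3)*E(6, 2) - 15299)*(15612 - 34551) = (-143*(-2*3)*(-4) - 15299)*(15612 - 34551) = (-(-858)*(-4) - 15299)*(-18939) = (-143*24 - 15299)*(-18939) = (-3432 - 15299)*(-18939) = -18731*(-18939) = 354746409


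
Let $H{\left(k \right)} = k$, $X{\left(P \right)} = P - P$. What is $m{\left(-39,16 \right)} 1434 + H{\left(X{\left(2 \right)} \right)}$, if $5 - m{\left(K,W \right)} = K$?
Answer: $63096$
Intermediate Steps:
$X{\left(P \right)} = 0$
$m{\left(K,W \right)} = 5 - K$
$m{\left(-39,16 \right)} 1434 + H{\left(X{\left(2 \right)} \right)} = \left(5 - -39\right) 1434 + 0 = \left(5 + 39\right) 1434 + 0 = 44 \cdot 1434 + 0 = 63096 + 0 = 63096$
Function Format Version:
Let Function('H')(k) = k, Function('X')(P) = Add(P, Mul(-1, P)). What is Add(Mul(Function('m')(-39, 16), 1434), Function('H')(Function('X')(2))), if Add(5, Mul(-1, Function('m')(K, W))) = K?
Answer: 63096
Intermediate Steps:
Function('X')(P) = 0
Function('m')(K, W) = Add(5, Mul(-1, K))
Add(Mul(Function('m')(-39, 16), 1434), Function('H')(Function('X')(2))) = Add(Mul(Add(5, Mul(-1, -39)), 1434), 0) = Add(Mul(Add(5, 39), 1434), 0) = Add(Mul(44, 1434), 0) = Add(63096, 0) = 63096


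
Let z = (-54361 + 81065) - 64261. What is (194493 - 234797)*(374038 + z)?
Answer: -13561530224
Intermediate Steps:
z = -37557 (z = 26704 - 64261 = -37557)
(194493 - 234797)*(374038 + z) = (194493 - 234797)*(374038 - 37557) = -40304*336481 = -13561530224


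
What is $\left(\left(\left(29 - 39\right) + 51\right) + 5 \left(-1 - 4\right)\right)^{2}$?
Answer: $256$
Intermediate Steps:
$\left(\left(\left(29 - 39\right) + 51\right) + 5 \left(-1 - 4\right)\right)^{2} = \left(\left(-10 + 51\right) + 5 \left(-5\right)\right)^{2} = \left(41 - 25\right)^{2} = 16^{2} = 256$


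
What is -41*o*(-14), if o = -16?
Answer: -9184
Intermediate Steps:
-41*o*(-14) = -41*(-16)*(-14) = 656*(-14) = -9184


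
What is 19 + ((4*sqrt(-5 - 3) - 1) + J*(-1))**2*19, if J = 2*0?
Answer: -2394 - 304*I*sqrt(2) ≈ -2394.0 - 429.92*I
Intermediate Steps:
J = 0
19 + ((4*sqrt(-5 - 3) - 1) + J*(-1))**2*19 = 19 + ((4*sqrt(-5 - 3) - 1) + 0*(-1))**2*19 = 19 + ((4*sqrt(-8) - 1) + 0)**2*19 = 19 + ((4*(2*I*sqrt(2)) - 1) + 0)**2*19 = 19 + ((8*I*sqrt(2) - 1) + 0)**2*19 = 19 + ((-1 + 8*I*sqrt(2)) + 0)**2*19 = 19 + (-1 + 8*I*sqrt(2))**2*19 = 19 + 19*(-1 + 8*I*sqrt(2))**2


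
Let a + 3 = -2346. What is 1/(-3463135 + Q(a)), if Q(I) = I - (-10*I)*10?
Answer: -1/3700384 ≈ -2.7024e-7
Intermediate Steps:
a = -2349 (a = -3 - 2346 = -2349)
Q(I) = 101*I (Q(I) = I - (-100)*I = I + 100*I = 101*I)
1/(-3463135 + Q(a)) = 1/(-3463135 + 101*(-2349)) = 1/(-3463135 - 237249) = 1/(-3700384) = -1/3700384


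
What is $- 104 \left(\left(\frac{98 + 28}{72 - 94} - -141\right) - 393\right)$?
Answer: $\frac{294840}{11} \approx 26804.0$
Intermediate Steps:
$- 104 \left(\left(\frac{98 + 28}{72 - 94} - -141\right) - 393\right) = - 104 \left(\left(\frac{126}{-22} + 141\right) - 393\right) = - 104 \left(\left(126 \left(- \frac{1}{22}\right) + 141\right) - 393\right) = - 104 \left(\left(- \frac{63}{11} + 141\right) - 393\right) = - 104 \left(\frac{1488}{11} - 393\right) = \left(-104\right) \left(- \frac{2835}{11}\right) = \frac{294840}{11}$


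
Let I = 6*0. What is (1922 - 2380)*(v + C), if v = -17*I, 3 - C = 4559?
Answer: 2086648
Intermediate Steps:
C = -4556 (C = 3 - 1*4559 = 3 - 4559 = -4556)
I = 0
v = 0 (v = -17*0 = 0)
(1922 - 2380)*(v + C) = (1922 - 2380)*(0 - 4556) = -458*(-4556) = 2086648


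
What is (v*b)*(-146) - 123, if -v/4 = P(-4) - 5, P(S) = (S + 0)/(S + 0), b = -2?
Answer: 4549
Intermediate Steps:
P(S) = 1 (P(S) = S/S = 1)
v = 16 (v = -4*(1 - 5) = -4*(-4) = 16)
(v*b)*(-146) - 123 = (16*(-2))*(-146) - 123 = -32*(-146) - 123 = 4672 - 123 = 4549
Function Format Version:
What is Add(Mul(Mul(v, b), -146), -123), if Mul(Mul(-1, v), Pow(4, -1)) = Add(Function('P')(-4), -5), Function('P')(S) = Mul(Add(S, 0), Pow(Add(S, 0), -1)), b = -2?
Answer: 4549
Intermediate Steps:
Function('P')(S) = 1 (Function('P')(S) = Mul(S, Pow(S, -1)) = 1)
v = 16 (v = Mul(-4, Add(1, -5)) = Mul(-4, -4) = 16)
Add(Mul(Mul(v, b), -146), -123) = Add(Mul(Mul(16, -2), -146), -123) = Add(Mul(-32, -146), -123) = Add(4672, -123) = 4549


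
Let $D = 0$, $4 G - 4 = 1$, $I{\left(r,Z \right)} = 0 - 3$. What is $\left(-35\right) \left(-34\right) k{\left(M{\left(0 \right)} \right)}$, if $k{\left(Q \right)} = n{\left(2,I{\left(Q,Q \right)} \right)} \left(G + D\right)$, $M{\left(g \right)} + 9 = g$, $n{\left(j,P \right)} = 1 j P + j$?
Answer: $-5950$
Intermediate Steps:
$I{\left(r,Z \right)} = -3$
$n{\left(j,P \right)} = j + P j$ ($n{\left(j,P \right)} = j P + j = P j + j = j + P j$)
$G = \frac{5}{4}$ ($G = 1 + \frac{1}{4} \cdot 1 = 1 + \frac{1}{4} = \frac{5}{4} \approx 1.25$)
$M{\left(g \right)} = -9 + g$
$k{\left(Q \right)} = -5$ ($k{\left(Q \right)} = 2 \left(1 - 3\right) \left(\frac{5}{4} + 0\right) = 2 \left(-2\right) \frac{5}{4} = \left(-4\right) \frac{5}{4} = -5$)
$\left(-35\right) \left(-34\right) k{\left(M{\left(0 \right)} \right)} = \left(-35\right) \left(-34\right) \left(-5\right) = 1190 \left(-5\right) = -5950$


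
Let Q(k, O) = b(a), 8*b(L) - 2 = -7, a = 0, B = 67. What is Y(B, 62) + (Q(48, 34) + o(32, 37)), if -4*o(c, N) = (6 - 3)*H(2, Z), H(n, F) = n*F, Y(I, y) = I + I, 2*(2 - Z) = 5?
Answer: 1073/8 ≈ 134.13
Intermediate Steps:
Z = -½ (Z = 2 - ½*5 = 2 - 5/2 = -½ ≈ -0.50000)
Y(I, y) = 2*I
H(n, F) = F*n
b(L) = -5/8 (b(L) = ¼ + (⅛)*(-7) = ¼ - 7/8 = -5/8)
Q(k, O) = -5/8
o(c, N) = ¾ (o(c, N) = -(6 - 3)*(-½*2)/4 = -3*(-1)/4 = -¼*(-3) = ¾)
Y(B, 62) + (Q(48, 34) + o(32, 37)) = 2*67 + (-5/8 + ¾) = 134 + ⅛ = 1073/8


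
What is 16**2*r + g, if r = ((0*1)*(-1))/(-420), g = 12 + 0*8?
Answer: 12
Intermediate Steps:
g = 12 (g = 12 + 0 = 12)
r = 0 (r = (0*(-1))*(-1/420) = 0*(-1/420) = 0)
16**2*r + g = 16**2*0 + 12 = 256*0 + 12 = 0 + 12 = 12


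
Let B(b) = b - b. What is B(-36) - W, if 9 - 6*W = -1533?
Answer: -257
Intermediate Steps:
W = 257 (W = 3/2 - ⅙*(-1533) = 3/2 + 511/2 = 257)
B(b) = 0
B(-36) - W = 0 - 1*257 = 0 - 257 = -257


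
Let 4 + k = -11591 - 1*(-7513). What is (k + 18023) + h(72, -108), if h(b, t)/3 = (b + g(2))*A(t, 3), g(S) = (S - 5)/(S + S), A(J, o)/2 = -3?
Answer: 25317/2 ≈ 12659.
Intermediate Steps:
A(J, o) = -6 (A(J, o) = 2*(-3) = -6)
g(S) = (-5 + S)/(2*S) (g(S) = (-5 + S)/((2*S)) = (-5 + S)*(1/(2*S)) = (-5 + S)/(2*S))
h(b, t) = 27/2 - 18*b (h(b, t) = 3*((b + (½)*(-5 + 2)/2)*(-6)) = 3*((b + (½)*(½)*(-3))*(-6)) = 3*((b - ¾)*(-6)) = 3*((-¾ + b)*(-6)) = 3*(9/2 - 6*b) = 27/2 - 18*b)
k = -4082 (k = -4 + (-11591 - 1*(-7513)) = -4 + (-11591 + 7513) = -4 - 4078 = -4082)
(k + 18023) + h(72, -108) = (-4082 + 18023) + (27/2 - 18*72) = 13941 + (27/2 - 1296) = 13941 - 2565/2 = 25317/2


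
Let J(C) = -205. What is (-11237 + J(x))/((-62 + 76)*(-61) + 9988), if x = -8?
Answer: -5721/4567 ≈ -1.2527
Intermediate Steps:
(-11237 + J(x))/((-62 + 76)*(-61) + 9988) = (-11237 - 205)/((-62 + 76)*(-61) + 9988) = -11442/(14*(-61) + 9988) = -11442/(-854 + 9988) = -11442/9134 = -11442*1/9134 = -5721/4567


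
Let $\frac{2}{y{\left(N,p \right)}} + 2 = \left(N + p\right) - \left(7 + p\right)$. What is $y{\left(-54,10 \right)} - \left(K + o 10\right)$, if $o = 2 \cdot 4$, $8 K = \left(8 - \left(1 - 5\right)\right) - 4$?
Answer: $- \frac{5105}{63} \approx -81.032$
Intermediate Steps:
$y{\left(N,p \right)} = \frac{2}{-9 + N}$ ($y{\left(N,p \right)} = \frac{2}{-2 + \left(\left(N + p\right) - \left(7 + p\right)\right)} = \frac{2}{-2 + \left(-7 + N\right)} = \frac{2}{-9 + N}$)
$K = 1$ ($K = \frac{\left(8 - \left(1 - 5\right)\right) - 4}{8} = \frac{\left(8 - -4\right) - 4}{8} = \frac{\left(8 + 4\right) - 4}{8} = \frac{12 - 4}{8} = \frac{1}{8} \cdot 8 = 1$)
$o = 8$
$y{\left(-54,10 \right)} - \left(K + o 10\right) = \frac{2}{-9 - 54} - \left(1 + 8 \cdot 10\right) = \frac{2}{-63} - \left(1 + 80\right) = 2 \left(- \frac{1}{63}\right) - 81 = - \frac{2}{63} - 81 = - \frac{5105}{63}$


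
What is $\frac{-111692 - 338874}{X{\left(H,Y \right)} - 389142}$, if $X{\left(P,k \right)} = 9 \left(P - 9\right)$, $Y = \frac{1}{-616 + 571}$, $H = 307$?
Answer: $\frac{11857}{10170} \approx 1.1659$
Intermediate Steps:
$Y = - \frac{1}{45}$ ($Y = \frac{1}{-45} = - \frac{1}{45} \approx -0.022222$)
$X{\left(P,k \right)} = -81 + 9 P$ ($X{\left(P,k \right)} = 9 \left(-9 + P\right) = -81 + 9 P$)
$\frac{-111692 - 338874}{X{\left(H,Y \right)} - 389142} = \frac{-111692 - 338874}{\left(-81 + 9 \cdot 307\right) - 389142} = - \frac{450566}{\left(-81 + 2763\right) - 389142} = - \frac{450566}{2682 - 389142} = - \frac{450566}{-386460} = \left(-450566\right) \left(- \frac{1}{386460}\right) = \frac{11857}{10170}$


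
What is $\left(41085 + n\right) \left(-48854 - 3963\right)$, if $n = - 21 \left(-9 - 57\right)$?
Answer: $-2243190807$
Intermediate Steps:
$n = 1386$ ($n = \left(-21\right) \left(-66\right) = 1386$)
$\left(41085 + n\right) \left(-48854 - 3963\right) = \left(41085 + 1386\right) \left(-48854 - 3963\right) = 42471 \left(-52817\right) = -2243190807$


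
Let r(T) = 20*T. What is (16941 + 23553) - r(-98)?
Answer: 42454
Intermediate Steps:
(16941 + 23553) - r(-98) = (16941 + 23553) - 20*(-98) = 40494 - 1*(-1960) = 40494 + 1960 = 42454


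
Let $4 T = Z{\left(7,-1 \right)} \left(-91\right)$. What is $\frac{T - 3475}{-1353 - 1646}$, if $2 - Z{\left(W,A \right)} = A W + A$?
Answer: $\frac{7405}{5998} \approx 1.2346$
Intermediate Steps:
$Z{\left(W,A \right)} = 2 - A - A W$ ($Z{\left(W,A \right)} = 2 - \left(A W + A\right) = 2 - \left(A + A W\right) = 2 - A - A W$)
$T = - \frac{455}{2}$ ($T = \frac{\left(2 - -1 - \left(-1\right) 7\right) \left(-91\right)}{4} = \frac{\left(2 + 1 + 7\right) \left(-91\right)}{4} = \frac{10 \left(-91\right)}{4} = \frac{1}{4} \left(-910\right) = - \frac{455}{2} \approx -227.5$)
$\frac{T - 3475}{-1353 - 1646} = \frac{- \frac{455}{2} - 3475}{-1353 - 1646} = - \frac{7405}{2 \left(-2999\right)} = \left(- \frac{7405}{2}\right) \left(- \frac{1}{2999}\right) = \frac{7405}{5998}$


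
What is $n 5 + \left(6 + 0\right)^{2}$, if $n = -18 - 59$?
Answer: $-349$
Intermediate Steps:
$n = -77$
$n 5 + \left(6 + 0\right)^{2} = \left(-77\right) 5 + \left(6 + 0\right)^{2} = -385 + 6^{2} = -385 + 36 = -349$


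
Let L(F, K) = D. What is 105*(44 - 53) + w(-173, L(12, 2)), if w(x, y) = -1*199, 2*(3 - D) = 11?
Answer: -1144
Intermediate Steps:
D = -5/2 (D = 3 - ½*11 = 3 - 11/2 = -5/2 ≈ -2.5000)
L(F, K) = -5/2
w(x, y) = -199
105*(44 - 53) + w(-173, L(12, 2)) = 105*(44 - 53) - 199 = 105*(-9) - 199 = -945 - 199 = -1144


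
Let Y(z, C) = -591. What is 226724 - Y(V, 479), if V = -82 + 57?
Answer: 227315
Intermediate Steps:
V = -25
226724 - Y(V, 479) = 226724 - 1*(-591) = 226724 + 591 = 227315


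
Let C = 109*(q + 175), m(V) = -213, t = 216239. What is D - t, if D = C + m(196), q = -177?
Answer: -216670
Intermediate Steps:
C = -218 (C = 109*(-177 + 175) = 109*(-2) = -218)
D = -431 (D = -218 - 213 = -431)
D - t = -431 - 1*216239 = -431 - 216239 = -216670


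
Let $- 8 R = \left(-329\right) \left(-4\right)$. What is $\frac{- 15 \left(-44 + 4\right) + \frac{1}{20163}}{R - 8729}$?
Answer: $- \frac{24195602}{358639281} \approx -0.067465$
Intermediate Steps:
$R = - \frac{329}{2}$ ($R = - \frac{\left(-329\right) \left(-4\right)}{8} = \left(- \frac{1}{8}\right) 1316 = - \frac{329}{2} \approx -164.5$)
$\frac{- 15 \left(-44 + 4\right) + \frac{1}{20163}}{R - 8729} = \frac{- 15 \left(-44 + 4\right) + \frac{1}{20163}}{- \frac{329}{2} - 8729} = \frac{\left(-15\right) \left(-40\right) + \frac{1}{20163}}{- \frac{17787}{2}} = \left(600 + \frac{1}{20163}\right) \left(- \frac{2}{17787}\right) = \frac{12097801}{20163} \left(- \frac{2}{17787}\right) = - \frac{24195602}{358639281}$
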